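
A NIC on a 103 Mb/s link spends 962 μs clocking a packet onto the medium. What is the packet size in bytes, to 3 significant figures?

L = R × t_tx = 103000000 b/s × 0.000962 s = 99086 bits.
In bytes: 99086 / 8 = 12400 bytes.

12400 bytes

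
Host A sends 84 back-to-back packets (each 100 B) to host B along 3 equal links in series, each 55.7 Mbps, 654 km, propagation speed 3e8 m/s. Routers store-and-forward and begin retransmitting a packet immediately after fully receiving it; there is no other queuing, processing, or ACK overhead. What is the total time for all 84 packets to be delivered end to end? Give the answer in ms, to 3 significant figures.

Per-hop transmission t_tx = L/R = 800/55700000 = 0.0143627 ms.
Per-hop propagation t_prop = 654000/300000000 = 2.18 ms.
Pipeline fill: first packet needs 3·t_tx to clear all hops; remaining 83 packets each add one t_tx.
Total = (3+84-1)·t_tx + 3·t_prop = 86·0.0143627 + 3·2.18 = 7.78 ms.

7.78 ms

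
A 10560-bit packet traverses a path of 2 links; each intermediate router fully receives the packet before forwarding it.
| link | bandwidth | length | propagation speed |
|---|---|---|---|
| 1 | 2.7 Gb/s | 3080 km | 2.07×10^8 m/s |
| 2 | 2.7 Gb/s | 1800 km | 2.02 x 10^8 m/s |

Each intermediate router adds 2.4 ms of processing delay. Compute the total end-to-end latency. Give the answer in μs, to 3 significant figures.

26200 μs

Transmission delay per hop = L/R = 10560/2700000000 = 3.91111 μs; 2 hops → 7.82222 μs.
Propagation delays (d/s per hop): 14879.2, 8910.89 μs; sum = 23790.1 μs.
Processing at 1 router(s): 1 × 2.4 ms = 2400 μs.
End-to-end = 26200 μs.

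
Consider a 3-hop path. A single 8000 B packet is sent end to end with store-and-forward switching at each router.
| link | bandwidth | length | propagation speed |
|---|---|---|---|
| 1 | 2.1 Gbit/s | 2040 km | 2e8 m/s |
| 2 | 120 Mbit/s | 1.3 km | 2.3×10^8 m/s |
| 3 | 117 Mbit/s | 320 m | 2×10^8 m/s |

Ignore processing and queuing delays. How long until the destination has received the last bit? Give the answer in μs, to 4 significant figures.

11320 μs

L = 8000 × 8 = 64000 bits.
Transmission delays (L/R per hop): 30.4762, 533.333, 547.009 μs; sum = 1110.82 μs.
Propagation delays (d/s per hop): 10200, 5.65217, 1.6 μs; sum = 10207.3 μs.
End-to-end = 11320 μs.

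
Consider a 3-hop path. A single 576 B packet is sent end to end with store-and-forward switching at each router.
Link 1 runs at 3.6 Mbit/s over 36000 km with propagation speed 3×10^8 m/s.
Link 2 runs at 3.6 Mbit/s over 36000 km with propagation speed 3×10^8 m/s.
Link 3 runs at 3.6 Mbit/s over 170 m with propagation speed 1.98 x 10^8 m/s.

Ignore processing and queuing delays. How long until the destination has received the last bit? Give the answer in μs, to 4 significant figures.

243800 μs

L = 576 × 8 = 4608 bits.
Transmission delay per hop = L/R = 4608/3600000 = 1280 μs; 3 hops → 3840 μs.
Propagation delays (d/s per hop): 120000, 120000, 0.858586 μs; sum = 240001 μs.
End-to-end = 243800 μs.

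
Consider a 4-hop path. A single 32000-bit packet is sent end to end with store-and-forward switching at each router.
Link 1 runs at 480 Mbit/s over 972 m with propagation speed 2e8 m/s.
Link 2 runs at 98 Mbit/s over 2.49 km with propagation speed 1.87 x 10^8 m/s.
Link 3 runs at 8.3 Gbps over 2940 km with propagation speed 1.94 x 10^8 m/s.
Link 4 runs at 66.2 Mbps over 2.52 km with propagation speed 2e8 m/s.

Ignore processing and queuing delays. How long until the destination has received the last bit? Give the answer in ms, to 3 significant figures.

16.1 ms

Transmission delays (L/R per hop): 0.0666667, 0.326531, 0.00385542, 0.483384 ms; sum = 0.880436 ms.
Propagation delays (d/s per hop): 0.00486, 0.0133155, 15.1546, 0.0126 ms; sum = 15.1854 ms.
End-to-end = 16.1 ms.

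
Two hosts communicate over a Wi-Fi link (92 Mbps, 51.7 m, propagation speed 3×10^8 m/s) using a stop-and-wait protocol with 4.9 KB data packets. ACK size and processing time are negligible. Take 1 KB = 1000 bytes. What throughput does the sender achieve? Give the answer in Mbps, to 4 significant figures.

91.93 Mbps

t_tx = L/R = 39200/92000000 = 0.000426087 s.
t_prop = 51.7/300000000 = 1.72333e-07 s; RTT = 3.44667e-07 s.
Cycle = t_tx + RTT = 0.000426432 s.
Throughput = L / cycle = 39200 / 0.000426432 = 91.93 Mbps.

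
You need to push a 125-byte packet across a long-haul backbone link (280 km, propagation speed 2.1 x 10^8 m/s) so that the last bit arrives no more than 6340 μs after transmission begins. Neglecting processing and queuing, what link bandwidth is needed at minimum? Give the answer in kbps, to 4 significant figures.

199.7 kbps

L = 1000 bits.
Propagation delay = 280000 / 210000000 = 1333.33 μs.
Transmission budget = 6340 − 1333.33 = 5006.67 μs.
R ≥ L / t_tx = 1000 bits / 0.00500667 s = 199.7 kbps.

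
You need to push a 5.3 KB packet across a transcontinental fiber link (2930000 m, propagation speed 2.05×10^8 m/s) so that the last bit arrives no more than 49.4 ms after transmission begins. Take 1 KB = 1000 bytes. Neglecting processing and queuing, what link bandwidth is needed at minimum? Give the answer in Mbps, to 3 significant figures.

1.21 Mbps

L = 42400 bits.
Propagation delay = 2930000 / 2.05e+08 = 14.2927 ms.
Transmission budget = 49.4 − 14.2927 = 35.1073 ms.
R ≥ L / t_tx = 42400 bits / 0.0351073 s = 1.21 Mbps.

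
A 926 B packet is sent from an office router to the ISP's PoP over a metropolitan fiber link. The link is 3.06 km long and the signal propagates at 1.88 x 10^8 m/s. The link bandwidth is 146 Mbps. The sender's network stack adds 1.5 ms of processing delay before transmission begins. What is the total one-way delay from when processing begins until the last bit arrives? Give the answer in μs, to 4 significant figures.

1567 μs

L = 926 × 8 = 7408 bits.
Transmission delay = L/R = 7408 / 146000000 = 50.7397 μs.
Propagation delay = d/s = 3060 m / 188000000 m/s = 16.2766 μs.
Plus processing delay 1.5 ms = 1500 μs.
Total = 1567 μs.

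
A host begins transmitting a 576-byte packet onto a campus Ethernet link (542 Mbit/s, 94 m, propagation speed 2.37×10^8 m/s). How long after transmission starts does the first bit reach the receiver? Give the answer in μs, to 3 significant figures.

First bit experiences only propagation delay: d/s = 94/237000000 = 0.397 μs.

0.397 μs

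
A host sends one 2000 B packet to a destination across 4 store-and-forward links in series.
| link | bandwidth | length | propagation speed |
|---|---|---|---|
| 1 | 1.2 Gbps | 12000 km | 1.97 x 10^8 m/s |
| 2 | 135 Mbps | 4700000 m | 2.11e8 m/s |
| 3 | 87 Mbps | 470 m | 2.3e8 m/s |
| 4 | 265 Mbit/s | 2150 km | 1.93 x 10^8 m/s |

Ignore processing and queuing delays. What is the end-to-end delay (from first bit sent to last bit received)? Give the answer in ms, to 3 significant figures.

94.7 ms

L = 2000 × 8 = 16000 bits.
Transmission delays (L/R per hop): 0.0133333, 0.118519, 0.183908, 0.0603774 ms; sum = 0.376137 ms.
Propagation delays (d/s per hop): 60.9137, 22.2749, 0.00204348, 11.1399 ms; sum = 94.3305 ms.
End-to-end = 94.7 ms.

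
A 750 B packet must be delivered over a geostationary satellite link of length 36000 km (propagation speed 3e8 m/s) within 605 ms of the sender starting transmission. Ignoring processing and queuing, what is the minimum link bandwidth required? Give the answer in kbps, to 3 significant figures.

L = 6000 bits.
Propagation delay = 36000000 / 300000000 = 120 ms.
Transmission budget = 605 − 120 = 485 ms.
R ≥ L / t_tx = 6000 bits / 0.485 s = 12.4 kbps.

12.4 kbps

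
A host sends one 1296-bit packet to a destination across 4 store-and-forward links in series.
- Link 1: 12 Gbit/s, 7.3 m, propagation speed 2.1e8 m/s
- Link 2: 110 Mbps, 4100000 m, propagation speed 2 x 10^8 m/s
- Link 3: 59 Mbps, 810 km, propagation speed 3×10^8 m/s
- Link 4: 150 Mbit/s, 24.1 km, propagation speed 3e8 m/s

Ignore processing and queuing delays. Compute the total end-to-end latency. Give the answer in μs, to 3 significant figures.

23300 μs

Transmission delays (L/R per hop): 0.108, 11.7818, 21.9661, 8.64 μs; sum = 42.4959 μs.
Propagation delays (d/s per hop): 0.0347619, 20500, 2700, 80.3333 μs; sum = 23280.4 μs.
End-to-end = 23300 μs.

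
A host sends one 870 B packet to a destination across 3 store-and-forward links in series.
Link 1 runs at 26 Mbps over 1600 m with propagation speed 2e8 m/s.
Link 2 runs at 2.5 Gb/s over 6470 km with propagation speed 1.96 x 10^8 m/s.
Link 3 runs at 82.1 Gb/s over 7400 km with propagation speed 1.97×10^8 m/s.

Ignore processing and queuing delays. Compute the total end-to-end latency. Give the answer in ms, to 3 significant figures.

70.9 ms

L = 870 × 8 = 6960 bits.
Transmission delays (L/R per hop): 0.267692, 0.002784, 8.47747e-05 ms; sum = 0.270561 ms.
Propagation delays (d/s per hop): 0.008, 33.0102, 37.5635 ms; sum = 70.5817 ms.
End-to-end = 70.9 ms.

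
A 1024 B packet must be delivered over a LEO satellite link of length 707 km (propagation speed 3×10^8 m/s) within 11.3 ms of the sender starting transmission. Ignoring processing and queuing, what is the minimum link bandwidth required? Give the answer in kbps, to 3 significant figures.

L = 8192 bits.
Propagation delay = 707000 / 300000000 = 2.35667 ms.
Transmission budget = 11.3 − 2.35667 = 8.94333 ms.
R ≥ L / t_tx = 8192 bits / 0.00894333 s = 916 kbps.

916 kbps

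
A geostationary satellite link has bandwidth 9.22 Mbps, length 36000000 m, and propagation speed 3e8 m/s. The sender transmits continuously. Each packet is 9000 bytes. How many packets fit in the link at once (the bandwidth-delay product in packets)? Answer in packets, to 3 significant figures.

15.4 packets

Propagation delay = 36000000 / 300000000 = 0.12 s.
BDP = R × t_prop = 9220000 × 0.12 = 1106400 bits.
In packets of 72000 bits: 15.4 packets.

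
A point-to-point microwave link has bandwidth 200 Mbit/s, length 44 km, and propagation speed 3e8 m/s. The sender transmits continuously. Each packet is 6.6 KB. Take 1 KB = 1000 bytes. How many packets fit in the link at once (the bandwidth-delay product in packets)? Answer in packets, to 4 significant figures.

Propagation delay = 44000 / 300000000 = 0.000146667 s.
BDP = R × t_prop = 200000000 × 0.000146667 = 29333.3 bits.
In packets of 52800 bits: 0.5556 packets.

0.5556 packets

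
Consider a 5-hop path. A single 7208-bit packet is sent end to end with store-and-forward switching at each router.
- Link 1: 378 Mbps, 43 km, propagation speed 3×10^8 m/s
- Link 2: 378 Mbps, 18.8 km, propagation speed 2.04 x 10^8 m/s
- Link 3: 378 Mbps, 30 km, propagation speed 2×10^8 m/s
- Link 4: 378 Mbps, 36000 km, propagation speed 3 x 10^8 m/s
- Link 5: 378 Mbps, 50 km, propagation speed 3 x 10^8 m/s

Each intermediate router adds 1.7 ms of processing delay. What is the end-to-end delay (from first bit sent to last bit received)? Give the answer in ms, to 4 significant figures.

127.4 ms

Transmission delay per hop = L/R = 7208/378000000 = 0.0190688 ms; 5 hops → 0.0953439 ms.
Propagation delays (d/s per hop): 0.143333, 0.0921569, 0.15, 120, 0.166667 ms; sum = 120.552 ms.
Processing at 4 router(s): 4 × 1.7 ms = 6.8 ms.
End-to-end = 127.4 ms.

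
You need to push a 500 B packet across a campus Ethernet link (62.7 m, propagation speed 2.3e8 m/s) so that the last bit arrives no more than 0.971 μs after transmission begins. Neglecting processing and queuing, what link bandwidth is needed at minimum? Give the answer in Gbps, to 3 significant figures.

L = 4000 bits.
Propagation delay = 62.7 / 2.3e+08 = 0.272609 μs.
Transmission budget = 0.971 − 0.272609 = 0.698391 μs.
R ≥ L / t_tx = 4000 bits / 6.98391e-07 s = 5.73 Gbps.

5.73 Gbps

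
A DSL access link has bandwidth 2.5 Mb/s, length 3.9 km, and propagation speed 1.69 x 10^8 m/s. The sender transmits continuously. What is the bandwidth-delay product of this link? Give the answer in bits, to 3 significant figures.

57.7 bits

Propagation delay = 3900 / 169000000 = 2.30769e-05 s.
BDP = R × t_prop = 2500000 × 2.30769e-05 = 57.6923 bits.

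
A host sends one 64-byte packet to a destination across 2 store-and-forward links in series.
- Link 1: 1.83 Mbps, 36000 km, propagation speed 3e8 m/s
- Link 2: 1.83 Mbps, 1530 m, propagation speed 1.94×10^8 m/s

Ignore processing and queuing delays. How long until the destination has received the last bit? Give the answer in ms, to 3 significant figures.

121 ms

L = 64 × 8 = 512 bits.
Transmission delay per hop = L/R = 512/1830000 = 0.279781 ms; 2 hops → 0.559563 ms.
Propagation delays (d/s per hop): 120, 0.0078866 ms; sum = 120.008 ms.
End-to-end = 121 ms.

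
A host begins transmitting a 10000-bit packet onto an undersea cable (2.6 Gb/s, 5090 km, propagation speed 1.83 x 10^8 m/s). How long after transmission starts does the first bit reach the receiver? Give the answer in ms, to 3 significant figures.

27.8 ms

First bit experiences only propagation delay: d/s = 5090000/183000000 = 27.8 ms.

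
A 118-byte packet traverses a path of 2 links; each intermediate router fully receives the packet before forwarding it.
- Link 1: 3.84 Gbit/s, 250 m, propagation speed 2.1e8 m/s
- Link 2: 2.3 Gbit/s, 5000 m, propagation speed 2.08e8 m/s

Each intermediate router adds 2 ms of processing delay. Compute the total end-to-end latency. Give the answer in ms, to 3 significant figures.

2.03 ms

L = 118 × 8 = 944 bits.
Transmission delays (L/R per hop): 0.000245833, 0.000410435 ms; sum = 0.000656268 ms.
Propagation delays (d/s per hop): 0.00119048, 0.0240385 ms; sum = 0.0252289 ms.
Processing at 1 router(s): 1 × 2 ms = 2 ms.
End-to-end = 2.03 ms.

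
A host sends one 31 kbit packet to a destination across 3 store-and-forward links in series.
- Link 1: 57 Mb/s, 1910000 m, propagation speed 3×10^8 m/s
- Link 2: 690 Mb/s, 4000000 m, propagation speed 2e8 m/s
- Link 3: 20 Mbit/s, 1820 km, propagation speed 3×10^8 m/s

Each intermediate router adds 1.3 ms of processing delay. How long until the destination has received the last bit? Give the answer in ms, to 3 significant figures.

37.2 ms

L = 31000 bits.
Transmission delays (L/R per hop): 0.54386, 0.0449275, 1.55 ms; sum = 2.13879 ms.
Propagation delays (d/s per hop): 6.36667, 20, 6.06667 ms; sum = 32.4333 ms.
Processing at 2 router(s): 2 × 1.3 ms = 2.6 ms.
End-to-end = 37.2 ms.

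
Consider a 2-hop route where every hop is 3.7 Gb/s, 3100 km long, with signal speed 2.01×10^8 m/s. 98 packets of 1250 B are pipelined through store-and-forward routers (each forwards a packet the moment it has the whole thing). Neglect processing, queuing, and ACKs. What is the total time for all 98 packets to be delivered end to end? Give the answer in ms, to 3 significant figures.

Per-hop transmission t_tx = L/R = 10000/3700000000 = 0.0027027 ms.
Per-hop propagation t_prop = 3100000/2.01e+08 = 15.4229 ms.
Pipeline fill: first packet needs 2·t_tx to clear all hops; remaining 97 packets each add one t_tx.
Total = (2+98-1)·t_tx + 2·t_prop = 99·0.0027027 + 2·15.4229 = 31.1 ms.

31.1 ms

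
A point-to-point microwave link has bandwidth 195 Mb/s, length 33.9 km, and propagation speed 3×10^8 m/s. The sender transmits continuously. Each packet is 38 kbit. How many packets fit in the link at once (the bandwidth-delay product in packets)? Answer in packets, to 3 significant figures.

0.580 packets

Propagation delay = 33900 / 300000000 = 0.000113 s.
BDP = R × t_prop = 195000000 × 0.000113 = 22035 bits.
In packets of 38000 bits: 0.580 packets.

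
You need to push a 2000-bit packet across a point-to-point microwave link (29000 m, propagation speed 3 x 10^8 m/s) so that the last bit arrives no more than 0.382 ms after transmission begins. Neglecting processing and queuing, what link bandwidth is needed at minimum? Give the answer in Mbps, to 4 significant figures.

Propagation delay = 29000 / 300000000 = 0.0966667 ms.
Transmission budget = 0.382 − 0.0966667 = 0.285333 ms.
R ≥ L / t_tx = 2000 bits / 0.000285333 s = 7.009 Mbps.

7.009 Mbps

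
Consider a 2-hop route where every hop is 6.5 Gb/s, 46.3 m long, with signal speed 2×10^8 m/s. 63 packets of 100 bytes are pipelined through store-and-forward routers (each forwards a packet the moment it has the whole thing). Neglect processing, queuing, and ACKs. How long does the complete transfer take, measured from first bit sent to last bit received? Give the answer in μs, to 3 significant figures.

8.34 μs

Per-hop transmission t_tx = L/R = 800/6500000000 = 0.123077 μs.
Per-hop propagation t_prop = 46.3/200000000 = 0.2315 μs.
Pipeline fill: first packet needs 2·t_tx to clear all hops; remaining 62 packets each add one t_tx.
Total = (2+63-1)·t_tx + 2·t_prop = 64·0.123077 + 2·0.2315 = 8.34 μs.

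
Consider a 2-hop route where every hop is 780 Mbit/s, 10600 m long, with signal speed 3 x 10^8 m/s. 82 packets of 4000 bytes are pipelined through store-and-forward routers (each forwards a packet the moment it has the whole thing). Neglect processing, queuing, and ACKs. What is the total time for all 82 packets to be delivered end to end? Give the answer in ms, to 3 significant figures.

Per-hop transmission t_tx = L/R = 32000/780000000 = 0.0410256 ms.
Per-hop propagation t_prop = 10600/300000000 = 0.0353333 ms.
Pipeline fill: first packet needs 2·t_tx to clear all hops; remaining 81 packets each add one t_tx.
Total = (2+82-1)·t_tx + 2·t_prop = 83·0.0410256 + 2·0.0353333 = 3.48 ms.

3.48 ms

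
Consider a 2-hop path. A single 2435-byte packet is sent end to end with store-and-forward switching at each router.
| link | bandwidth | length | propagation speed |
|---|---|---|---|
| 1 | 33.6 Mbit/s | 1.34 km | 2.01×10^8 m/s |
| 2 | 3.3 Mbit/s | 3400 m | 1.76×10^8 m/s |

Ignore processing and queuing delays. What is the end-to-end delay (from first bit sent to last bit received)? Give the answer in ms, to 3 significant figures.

6.51 ms

L = 2435 × 8 = 19480 bits.
Transmission delays (L/R per hop): 0.579762, 5.90303 ms; sum = 6.48279 ms.
Propagation delays (d/s per hop): 0.00666667, 0.0193182 ms; sum = 0.0259848 ms.
End-to-end = 6.51 ms.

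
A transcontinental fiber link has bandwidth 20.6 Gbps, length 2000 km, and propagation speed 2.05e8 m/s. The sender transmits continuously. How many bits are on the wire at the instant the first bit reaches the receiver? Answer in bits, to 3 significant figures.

201000000 bits

Propagation delay = 2000000 / 2.05e+08 = 0.0097561 s.
BDP = R × t_prop = 20600000000 × 0.0097561 = 200976000 bits.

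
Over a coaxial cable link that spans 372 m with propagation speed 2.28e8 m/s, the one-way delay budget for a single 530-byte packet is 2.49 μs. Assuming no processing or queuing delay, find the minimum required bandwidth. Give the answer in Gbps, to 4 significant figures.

4.939 Gbps

L = 4240 bits.
Propagation delay = 372 / 2.28e+08 = 1.63158 μs.
Transmission budget = 2.49 − 1.63158 = 0.858421 μs.
R ≥ L / t_tx = 4240 bits / 8.58421e-07 s = 4.939 Gbps.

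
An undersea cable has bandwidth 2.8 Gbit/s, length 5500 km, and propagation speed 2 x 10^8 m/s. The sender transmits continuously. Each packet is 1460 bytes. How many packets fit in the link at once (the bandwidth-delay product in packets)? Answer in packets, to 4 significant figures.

Propagation delay = 5500000 / 200000000 = 0.0275 s.
BDP = R × t_prop = 2800000000 × 0.0275 = 77000000 bits.
In packets of 11680 bits: 6592 packets.

6592 packets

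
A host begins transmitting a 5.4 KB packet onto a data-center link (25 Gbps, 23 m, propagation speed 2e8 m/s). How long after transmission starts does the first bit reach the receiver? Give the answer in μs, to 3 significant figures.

First bit experiences only propagation delay: d/s = 23/200000000 = 0.115 μs.

0.115 μs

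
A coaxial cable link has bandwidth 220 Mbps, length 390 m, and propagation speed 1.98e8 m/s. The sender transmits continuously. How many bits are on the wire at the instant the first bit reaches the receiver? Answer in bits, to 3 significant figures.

433 bits

Propagation delay = 390 / 198000000 = 1.9697e-06 s.
BDP = R × t_prop = 220000000 × 1.9697e-06 = 433.333 bits.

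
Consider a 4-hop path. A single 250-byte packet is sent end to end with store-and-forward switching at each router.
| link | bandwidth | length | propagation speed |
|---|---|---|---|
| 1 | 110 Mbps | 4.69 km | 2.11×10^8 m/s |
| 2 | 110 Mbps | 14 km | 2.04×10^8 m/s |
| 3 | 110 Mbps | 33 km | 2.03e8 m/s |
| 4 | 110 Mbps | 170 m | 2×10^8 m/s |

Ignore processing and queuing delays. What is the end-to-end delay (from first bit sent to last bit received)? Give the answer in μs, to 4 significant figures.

L = 250 × 8 = 2000 bits.
Transmission delay per hop = L/R = 2000/110000000 = 18.1818 μs; 4 hops → 72.7273 μs.
Propagation delays (d/s per hop): 22.2275, 68.6275, 162.562, 0.85 μs; sum = 254.267 μs.
End-to-end = 327.0 μs.

327.0 μs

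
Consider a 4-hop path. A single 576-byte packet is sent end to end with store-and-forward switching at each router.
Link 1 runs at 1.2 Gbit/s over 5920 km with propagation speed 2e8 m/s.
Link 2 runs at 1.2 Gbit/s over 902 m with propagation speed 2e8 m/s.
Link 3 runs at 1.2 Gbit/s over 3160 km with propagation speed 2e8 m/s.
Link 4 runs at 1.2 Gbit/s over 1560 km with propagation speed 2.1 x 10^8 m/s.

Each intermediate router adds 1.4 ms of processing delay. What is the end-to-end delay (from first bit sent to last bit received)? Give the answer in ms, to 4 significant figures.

L = 576 × 8 = 4608 bits.
Transmission delay per hop = L/R = 4608/1200000000 = 0.00384 ms; 4 hops → 0.01536 ms.
Propagation delays (d/s per hop): 29.6, 0.00451, 15.8, 7.42857 ms; sum = 52.8331 ms.
Processing at 3 router(s): 3 × 1.4 ms = 4.2 ms.
End-to-end = 57.05 ms.

57.05 ms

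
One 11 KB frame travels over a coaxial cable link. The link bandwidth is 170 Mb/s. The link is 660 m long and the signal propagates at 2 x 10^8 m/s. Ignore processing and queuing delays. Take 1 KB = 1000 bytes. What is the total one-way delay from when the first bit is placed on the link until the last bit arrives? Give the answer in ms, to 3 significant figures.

L = 88000 bits.
Transmission delay = L/R = 88000 / 170000000 = 0.517647 ms.
Propagation delay = d/s = 660 m / 200000000 m/s = 0.0033 ms.
Total = 0.521 ms.

0.521 ms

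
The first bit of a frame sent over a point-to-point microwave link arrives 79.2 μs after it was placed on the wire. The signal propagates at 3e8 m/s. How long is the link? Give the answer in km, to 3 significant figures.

23.8 km

d = s × t_prop = 300000000 × 7.92e-05 = 23.8 km.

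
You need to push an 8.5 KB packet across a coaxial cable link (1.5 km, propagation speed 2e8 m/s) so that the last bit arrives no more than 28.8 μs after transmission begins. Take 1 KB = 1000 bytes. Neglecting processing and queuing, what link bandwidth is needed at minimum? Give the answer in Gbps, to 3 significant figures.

L = 68000 bits.
Propagation delay = 1500 / 200000000 = 7.5 μs.
Transmission budget = 28.8 − 7.5 = 21.3 μs.
R ≥ L / t_tx = 68000 bits / 2.13e-05 s = 3.19 Gbps.

3.19 Gbps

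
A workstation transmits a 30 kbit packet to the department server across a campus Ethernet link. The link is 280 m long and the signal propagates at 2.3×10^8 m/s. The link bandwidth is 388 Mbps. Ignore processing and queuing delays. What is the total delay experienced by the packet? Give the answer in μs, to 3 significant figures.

L = 30000 bits.
Transmission delay = L/R = 30000 / 388000000 = 77.3196 μs.
Propagation delay = d/s = 280 m / 2.3e+08 m/s = 1.21739 μs.
Total = 78.5 μs.

78.5 μs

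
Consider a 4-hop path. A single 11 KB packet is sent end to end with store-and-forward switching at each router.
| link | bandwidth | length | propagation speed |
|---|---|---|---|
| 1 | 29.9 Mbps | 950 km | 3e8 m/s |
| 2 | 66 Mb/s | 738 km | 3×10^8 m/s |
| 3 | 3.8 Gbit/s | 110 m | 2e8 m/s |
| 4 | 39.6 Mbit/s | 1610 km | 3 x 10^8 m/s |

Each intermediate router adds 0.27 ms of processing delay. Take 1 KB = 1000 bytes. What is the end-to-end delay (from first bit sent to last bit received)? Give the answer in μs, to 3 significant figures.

L = 88000 bits.
Transmission delays (L/R per hop): 2943.14, 1333.33, 23.1579, 2222.22 μs; sum = 6521.86 μs.
Propagation delays (d/s per hop): 3166.67, 2460, 0.55, 5366.67 μs; sum = 10993.9 μs.
Processing at 3 router(s): 3 × 0.27 ms = 810 μs.
End-to-end = 18300 μs.

18300 μs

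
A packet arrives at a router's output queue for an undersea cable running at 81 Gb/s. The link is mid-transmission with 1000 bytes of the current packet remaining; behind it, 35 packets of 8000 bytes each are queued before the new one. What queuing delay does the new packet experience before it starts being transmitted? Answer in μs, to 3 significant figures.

Each queued packet: L/R = 64000/81000000000 = 0.790123 μs.
35 queued → 27.6543 μs.
Plus remaining 8000 bits of current packet: 0.0987654 μs.
Queuing delay = 27.8 μs.

27.8 μs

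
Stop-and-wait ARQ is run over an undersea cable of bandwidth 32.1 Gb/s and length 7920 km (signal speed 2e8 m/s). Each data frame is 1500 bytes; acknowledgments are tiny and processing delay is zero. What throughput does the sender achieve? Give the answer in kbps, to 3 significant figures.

152 kbps

t_tx = L/R = 12000/32100000000 = 3.73832e-07 s.
t_prop = 7920000/200000000 = 0.0396 s; RTT = 0.0792 s.
Cycle = t_tx + RTT = 0.0792004 s.
Throughput = L / cycle = 12000 / 0.0792004 = 152 kbps.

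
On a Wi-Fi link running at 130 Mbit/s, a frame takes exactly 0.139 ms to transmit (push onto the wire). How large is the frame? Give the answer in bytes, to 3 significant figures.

2260 bytes

L = R × t_tx = 130000000 b/s × 0.000139 s = 18070 bits.
In bytes: 18070 / 8 = 2260 bytes.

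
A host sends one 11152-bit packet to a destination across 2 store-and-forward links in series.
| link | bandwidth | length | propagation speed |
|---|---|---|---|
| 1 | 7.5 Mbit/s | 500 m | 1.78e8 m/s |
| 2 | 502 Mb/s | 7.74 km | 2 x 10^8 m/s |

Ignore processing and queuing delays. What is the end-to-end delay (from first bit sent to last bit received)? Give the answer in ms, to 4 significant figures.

Transmission delays (L/R per hop): 1.48693, 0.0222151 ms; sum = 1.50915 ms.
Propagation delays (d/s per hop): 0.00280899, 0.0387 ms; sum = 0.041509 ms.
End-to-end = 1.551 ms.

1.551 ms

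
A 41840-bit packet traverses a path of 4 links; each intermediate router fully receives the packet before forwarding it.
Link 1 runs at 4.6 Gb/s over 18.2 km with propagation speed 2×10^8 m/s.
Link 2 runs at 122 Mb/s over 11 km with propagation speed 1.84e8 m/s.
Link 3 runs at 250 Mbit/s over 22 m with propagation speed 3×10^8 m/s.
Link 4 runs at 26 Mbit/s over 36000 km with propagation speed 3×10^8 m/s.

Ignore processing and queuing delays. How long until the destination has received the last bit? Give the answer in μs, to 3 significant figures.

Transmission delays (L/R per hop): 9.09565, 342.951, 167.36, 1609.23 μs; sum = 2128.64 μs.
Propagation delays (d/s per hop): 91, 59.7826, 0.0733333, 120000 μs; sum = 120151 μs.
End-to-end = 122000 μs.

122000 μs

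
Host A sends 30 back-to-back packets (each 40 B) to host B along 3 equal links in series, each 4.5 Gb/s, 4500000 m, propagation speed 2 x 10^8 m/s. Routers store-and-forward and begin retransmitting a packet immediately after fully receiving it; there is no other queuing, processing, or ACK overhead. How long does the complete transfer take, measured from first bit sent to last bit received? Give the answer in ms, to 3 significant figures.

67.5 ms

Per-hop transmission t_tx = L/R = 320/4500000000 = 7.11111e-05 ms.
Per-hop propagation t_prop = 4500000/200000000 = 22.5 ms.
Pipeline fill: first packet needs 3·t_tx to clear all hops; remaining 29 packets each add one t_tx.
Total = (3+30-1)·t_tx + 3·t_prop = 32·7.11111e-05 + 3·22.5 = 67.5 ms.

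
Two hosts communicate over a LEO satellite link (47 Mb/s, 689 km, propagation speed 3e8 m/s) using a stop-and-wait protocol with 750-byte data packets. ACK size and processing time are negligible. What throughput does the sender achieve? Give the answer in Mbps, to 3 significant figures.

t_tx = L/R = 6000/47000000 = 0.00012766 s.
t_prop = 689000/300000000 = 0.00229667 s; RTT = 0.00459333 s.
Cycle = t_tx + RTT = 0.00472099 s.
Throughput = L / cycle = 6000 / 0.00472099 = 1.27 Mbps.

1.27 Mbps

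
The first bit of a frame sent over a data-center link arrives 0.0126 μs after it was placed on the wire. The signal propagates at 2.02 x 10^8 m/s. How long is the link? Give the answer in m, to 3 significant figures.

d = s × t_prop = 202000000 × 1.26e-08 = 2.55 m.

2.55 m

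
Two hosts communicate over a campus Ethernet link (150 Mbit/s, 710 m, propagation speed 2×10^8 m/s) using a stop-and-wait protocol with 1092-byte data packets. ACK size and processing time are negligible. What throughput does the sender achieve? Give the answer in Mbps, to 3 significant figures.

t_tx = L/R = 8736/150000000 = 5.824e-05 s.
t_prop = 710/200000000 = 3.55e-06 s; RTT = 7.1e-06 s.
Cycle = t_tx + RTT = 6.534e-05 s.
Throughput = L / cycle = 8736 / 6.534e-05 = 134 Mbps.

134 Mbps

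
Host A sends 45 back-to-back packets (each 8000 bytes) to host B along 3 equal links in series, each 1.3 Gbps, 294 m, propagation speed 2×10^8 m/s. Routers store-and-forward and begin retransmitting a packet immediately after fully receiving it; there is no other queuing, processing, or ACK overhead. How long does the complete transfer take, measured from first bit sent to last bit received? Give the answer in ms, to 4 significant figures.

2.318 ms

Per-hop transmission t_tx = L/R = 64000/1300000000 = 0.0492308 ms.
Per-hop propagation t_prop = 294/200000000 = 0.00147 ms.
Pipeline fill: first packet needs 3·t_tx to clear all hops; remaining 44 packets each add one t_tx.
Total = (3+45-1)·t_tx + 3·t_prop = 47·0.0492308 + 3·0.00147 = 2.318 ms.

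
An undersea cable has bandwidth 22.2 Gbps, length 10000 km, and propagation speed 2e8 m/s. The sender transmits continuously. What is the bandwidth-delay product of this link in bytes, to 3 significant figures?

Propagation delay = 10000000 / 200000000 = 0.05 s.
BDP = R × t_prop = 22200000000 × 0.05 = 1110000000 bits.
In bytes: 1110000000/8 = 139000000 bytes.

139000000 bytes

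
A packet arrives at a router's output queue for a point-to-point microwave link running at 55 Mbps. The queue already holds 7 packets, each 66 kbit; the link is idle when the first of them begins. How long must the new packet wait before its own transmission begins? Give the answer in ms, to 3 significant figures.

8.40 ms

Each queued packet: L/R = 66000/55000000 = 1.2 ms.
7 queued → 8.4 ms.
Queuing delay = 8.40 ms.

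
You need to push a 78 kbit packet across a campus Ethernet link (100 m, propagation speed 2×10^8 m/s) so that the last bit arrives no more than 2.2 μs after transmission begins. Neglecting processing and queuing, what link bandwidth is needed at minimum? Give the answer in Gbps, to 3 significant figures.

45.9 Gbps

Propagation delay = 100 / 200000000 = 0.5 μs.
Transmission budget = 2.2 − 0.5 = 1.7 μs.
R ≥ L / t_tx = 78000 bits / 1.7e-06 s = 45.9 Gbps.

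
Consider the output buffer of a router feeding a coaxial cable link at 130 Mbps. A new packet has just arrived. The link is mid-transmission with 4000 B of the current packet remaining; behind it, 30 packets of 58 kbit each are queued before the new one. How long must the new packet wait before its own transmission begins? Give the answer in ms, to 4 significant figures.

Each queued packet: L/R = 58000/130000000 = 0.446154 ms.
30 queued → 13.3846 ms.
Plus remaining 32000 bits of current packet: 0.246154 ms.
Queuing delay = 13.63 ms.

13.63 ms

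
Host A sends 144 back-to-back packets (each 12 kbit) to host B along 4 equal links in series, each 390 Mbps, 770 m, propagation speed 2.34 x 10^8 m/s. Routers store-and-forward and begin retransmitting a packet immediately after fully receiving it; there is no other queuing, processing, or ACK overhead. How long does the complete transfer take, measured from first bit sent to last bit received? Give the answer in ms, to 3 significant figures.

4.54 ms

Per-hop transmission t_tx = L/R = 12000/390000000 = 0.0307692 ms.
Per-hop propagation t_prop = 770/234000000 = 0.0032906 ms.
Pipeline fill: first packet needs 4·t_tx to clear all hops; remaining 143 packets each add one t_tx.
Total = (4+144-1)·t_tx + 4·t_prop = 147·0.0307692 + 4·0.0032906 = 4.54 ms.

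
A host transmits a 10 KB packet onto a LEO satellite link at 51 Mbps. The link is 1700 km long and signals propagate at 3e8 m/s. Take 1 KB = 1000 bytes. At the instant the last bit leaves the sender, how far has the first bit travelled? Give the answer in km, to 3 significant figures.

471 km

t_tx = L/R = 80000/51000000 = 0.00156863 s.
Distance = s × t_tx = 300000000 × 0.00156863 = 471 km.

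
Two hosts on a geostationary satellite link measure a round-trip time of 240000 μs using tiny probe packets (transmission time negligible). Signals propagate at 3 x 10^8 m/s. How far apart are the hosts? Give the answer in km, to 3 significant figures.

36000 km

One-way propagation = RTT/2 = 120000 μs.
d = s × t = 300000000 × 0.12 = 36000 km.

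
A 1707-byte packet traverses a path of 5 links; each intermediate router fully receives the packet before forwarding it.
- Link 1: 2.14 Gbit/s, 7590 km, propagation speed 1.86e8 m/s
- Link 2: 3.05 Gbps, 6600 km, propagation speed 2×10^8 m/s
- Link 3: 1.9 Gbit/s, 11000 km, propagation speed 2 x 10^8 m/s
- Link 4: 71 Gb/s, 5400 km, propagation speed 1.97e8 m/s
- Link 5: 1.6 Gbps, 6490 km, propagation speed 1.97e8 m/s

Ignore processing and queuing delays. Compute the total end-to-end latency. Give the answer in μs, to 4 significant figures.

L = 1707 × 8 = 13656 bits.
Transmission delays (L/R per hop): 6.38131, 4.47738, 7.18737, 0.192338, 8.535 μs; sum = 26.7734 μs.
Propagation delays (d/s per hop): 40806.5, 33000, 55000, 27411.2, 32944.2 μs; sum = 189162 μs.
End-to-end = 189200 μs.

189200 μs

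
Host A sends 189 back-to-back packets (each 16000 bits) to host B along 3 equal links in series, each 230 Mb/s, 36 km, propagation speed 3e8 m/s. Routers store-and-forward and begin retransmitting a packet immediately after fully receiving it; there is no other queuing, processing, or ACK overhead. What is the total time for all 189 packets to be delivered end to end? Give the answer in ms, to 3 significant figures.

13.6 ms

Per-hop transmission t_tx = L/R = 16000/230000000 = 0.0695652 ms.
Per-hop propagation t_prop = 36000/300000000 = 0.12 ms.
Pipeline fill: first packet needs 3·t_tx to clear all hops; remaining 188 packets each add one t_tx.
Total = (3+189-1)·t_tx + 3·t_prop = 191·0.0695652 + 3·0.12 = 13.6 ms.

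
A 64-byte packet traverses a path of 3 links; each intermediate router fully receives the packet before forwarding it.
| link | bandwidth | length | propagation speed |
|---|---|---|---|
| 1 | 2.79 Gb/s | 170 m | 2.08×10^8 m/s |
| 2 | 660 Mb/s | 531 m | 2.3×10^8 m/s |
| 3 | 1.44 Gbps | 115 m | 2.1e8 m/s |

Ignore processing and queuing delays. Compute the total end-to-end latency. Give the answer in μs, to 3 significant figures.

L = 64 × 8 = 512 bits.
Transmission delays (L/R per hop): 0.183513, 0.775758, 0.355556 μs; sum = 1.31483 μs.
Propagation delays (d/s per hop): 0.817308, 2.3087, 0.547619 μs; sum = 3.67362 μs.
End-to-end = 4.99 μs.

4.99 μs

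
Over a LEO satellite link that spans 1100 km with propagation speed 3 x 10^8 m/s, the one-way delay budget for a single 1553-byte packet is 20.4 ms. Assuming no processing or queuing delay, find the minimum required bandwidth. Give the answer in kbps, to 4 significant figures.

742.5 kbps

L = 12424 bits.
Propagation delay = 1100000 / 300000000 = 3.66667 ms.
Transmission budget = 20.4 − 3.66667 = 16.7333 ms.
R ≥ L / t_tx = 12424 bits / 0.0167333 s = 742.5 kbps.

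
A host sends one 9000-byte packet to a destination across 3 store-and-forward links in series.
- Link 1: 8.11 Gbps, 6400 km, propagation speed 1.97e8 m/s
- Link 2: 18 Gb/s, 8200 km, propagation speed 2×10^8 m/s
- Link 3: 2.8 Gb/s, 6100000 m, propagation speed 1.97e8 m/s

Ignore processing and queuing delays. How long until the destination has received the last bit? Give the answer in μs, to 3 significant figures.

104000 μs

L = 9000 × 8 = 72000 bits.
Transmission delays (L/R per hop): 8.87793, 4, 25.7143 μs; sum = 38.5922 μs.
Propagation delays (d/s per hop): 32487.3, 41000, 30964.5 μs; sum = 104452 μs.
End-to-end = 104000 μs.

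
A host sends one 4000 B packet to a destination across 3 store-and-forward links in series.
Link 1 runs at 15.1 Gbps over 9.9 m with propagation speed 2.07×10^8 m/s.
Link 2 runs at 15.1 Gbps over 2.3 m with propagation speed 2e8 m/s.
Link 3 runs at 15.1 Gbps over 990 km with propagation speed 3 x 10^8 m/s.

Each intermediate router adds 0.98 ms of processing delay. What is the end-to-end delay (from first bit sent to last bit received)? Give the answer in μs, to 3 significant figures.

5270 μs

L = 4000 × 8 = 32000 bits.
Transmission delay per hop = L/R = 32000/15100000000 = 2.11921 μs; 3 hops → 6.35762 μs.
Propagation delays (d/s per hop): 0.0478261, 0.0115, 3300 μs; sum = 3300.06 μs.
Processing at 2 router(s): 2 × 0.98 ms = 1960 μs.
End-to-end = 5270 μs.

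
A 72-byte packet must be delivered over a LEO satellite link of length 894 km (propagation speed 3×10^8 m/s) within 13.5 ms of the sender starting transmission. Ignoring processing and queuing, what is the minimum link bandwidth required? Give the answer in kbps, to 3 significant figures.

L = 576 bits.
Propagation delay = 894000 / 300000000 = 2.98 ms.
Transmission budget = 13.5 − 2.98 = 10.52 ms.
R ≥ L / t_tx = 576 bits / 0.01052 s = 54.8 kbps.

54.8 kbps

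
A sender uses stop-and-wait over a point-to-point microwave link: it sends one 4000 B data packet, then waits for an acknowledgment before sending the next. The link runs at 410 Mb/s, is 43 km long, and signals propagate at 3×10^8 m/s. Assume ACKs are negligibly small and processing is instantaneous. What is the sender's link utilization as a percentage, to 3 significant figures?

21.4 %

t_tx = L/R = 32000/410000000 = 7.80488e-05 s.
t_prop = 43000/300000000 = 0.000143333 s; RTT = 0.000286667 s.
Cycle = t_tx + RTT = 0.000364715 s.
Utilization = t_tx / cycle = 7.80488e-05/0.000364715 = 21.4 %.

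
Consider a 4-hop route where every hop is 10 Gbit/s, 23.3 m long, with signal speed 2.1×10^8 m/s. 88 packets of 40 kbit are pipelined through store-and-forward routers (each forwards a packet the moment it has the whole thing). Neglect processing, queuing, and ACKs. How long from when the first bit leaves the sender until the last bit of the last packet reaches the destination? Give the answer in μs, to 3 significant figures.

Per-hop transmission t_tx = L/R = 40000/10000000000 = 4 μs.
Per-hop propagation t_prop = 23.3/210000000 = 0.110952 μs.
Pipeline fill: first packet needs 4·t_tx to clear all hops; remaining 87 packets each add one t_tx.
Total = (4+88-1)·t_tx + 4·t_prop = 91·4 + 4·0.110952 = 364 μs.

364 μs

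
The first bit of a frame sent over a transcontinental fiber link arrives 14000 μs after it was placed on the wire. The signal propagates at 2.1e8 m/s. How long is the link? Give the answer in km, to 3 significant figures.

2940 km

d = s × t_prop = 210000000 × 0.014 = 2940 km.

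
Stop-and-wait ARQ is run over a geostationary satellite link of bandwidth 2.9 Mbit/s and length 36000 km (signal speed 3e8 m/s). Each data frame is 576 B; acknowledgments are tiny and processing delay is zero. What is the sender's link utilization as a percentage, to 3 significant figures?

t_tx = L/R = 4608/2900000 = 0.00158897 s.
t_prop = 36000000/300000000 = 0.12 s; RTT = 0.24 s.
Cycle = t_tx + RTT = 0.241589 s.
Utilization = t_tx / cycle = 0.00158897/0.241589 = 0.658 %.

0.658 %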